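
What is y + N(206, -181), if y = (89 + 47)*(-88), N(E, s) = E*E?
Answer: 30468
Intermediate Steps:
N(E, s) = E²
y = -11968 (y = 136*(-88) = -11968)
y + N(206, -181) = -11968 + 206² = -11968 + 42436 = 30468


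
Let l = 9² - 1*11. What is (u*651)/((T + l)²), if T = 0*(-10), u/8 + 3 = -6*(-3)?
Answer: 558/35 ≈ 15.943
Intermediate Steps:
u = 120 (u = -24 + 8*(-6*(-3)) = -24 + 8*18 = -24 + 144 = 120)
T = 0
l = 70 (l = 81 - 11 = 70)
(u*651)/((T + l)²) = (120*651)/((0 + 70)²) = 78120/(70²) = 78120/4900 = 78120*(1/4900) = 558/35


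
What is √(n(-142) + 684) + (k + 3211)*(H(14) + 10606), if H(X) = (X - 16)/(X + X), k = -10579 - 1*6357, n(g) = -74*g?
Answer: -2037929175/14 + 2*√2798 ≈ -1.4557e+8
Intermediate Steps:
k = -16936 (k = -10579 - 6357 = -16936)
H(X) = (-16 + X)/(2*X) (H(X) = (-16 + X)/((2*X)) = (-16 + X)*(1/(2*X)) = (-16 + X)/(2*X))
√(n(-142) + 684) + (k + 3211)*(H(14) + 10606) = √(-74*(-142) + 684) + (-16936 + 3211)*((½)*(-16 + 14)/14 + 10606) = √(10508 + 684) - 13725*((½)*(1/14)*(-2) + 10606) = √11192 - 13725*(-1/14 + 10606) = 2*√2798 - 13725*148483/14 = 2*√2798 - 2037929175/14 = -2037929175/14 + 2*√2798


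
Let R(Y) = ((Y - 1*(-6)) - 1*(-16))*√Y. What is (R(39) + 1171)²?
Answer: 1516360 + 142862*√39 ≈ 2.4085e+6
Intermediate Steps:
R(Y) = √Y*(22 + Y) (R(Y) = ((Y + 6) + 16)*√Y = ((6 + Y) + 16)*√Y = (22 + Y)*√Y = √Y*(22 + Y))
(R(39) + 1171)² = (√39*(22 + 39) + 1171)² = (√39*61 + 1171)² = (61*√39 + 1171)² = (1171 + 61*√39)²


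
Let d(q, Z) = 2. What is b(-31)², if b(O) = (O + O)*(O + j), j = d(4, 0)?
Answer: 3232804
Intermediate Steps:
j = 2
b(O) = 2*O*(2 + O) (b(O) = (O + O)*(O + 2) = (2*O)*(2 + O) = 2*O*(2 + O))
b(-31)² = (2*(-31)*(2 - 31))² = (2*(-31)*(-29))² = 1798² = 3232804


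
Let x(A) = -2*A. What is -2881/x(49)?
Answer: 2881/98 ≈ 29.398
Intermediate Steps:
-2881/x(49) = -2881/((-2*49)) = -2881/(-98) = -2881*(-1/98) = 2881/98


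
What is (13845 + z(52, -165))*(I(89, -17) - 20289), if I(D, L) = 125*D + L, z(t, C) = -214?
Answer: -125146211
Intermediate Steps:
I(D, L) = L + 125*D
(13845 + z(52, -165))*(I(89, -17) - 20289) = (13845 - 214)*((-17 + 125*89) - 20289) = 13631*((-17 + 11125) - 20289) = 13631*(11108 - 20289) = 13631*(-9181) = -125146211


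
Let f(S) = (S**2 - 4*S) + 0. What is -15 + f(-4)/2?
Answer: 1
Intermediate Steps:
f(S) = S**2 - 4*S
-15 + f(-4)/2 = -15 - 4*(-4 - 4)/2 = -15 - 4*(-8)*(1/2) = -15 + 32*(1/2) = -15 + 16 = 1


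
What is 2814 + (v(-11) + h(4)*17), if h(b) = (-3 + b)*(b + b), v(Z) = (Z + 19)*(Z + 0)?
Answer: 2862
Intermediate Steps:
v(Z) = Z*(19 + Z) (v(Z) = (19 + Z)*Z = Z*(19 + Z))
h(b) = 2*b*(-3 + b) (h(b) = (-3 + b)*(2*b) = 2*b*(-3 + b))
2814 + (v(-11) + h(4)*17) = 2814 + (-11*(19 - 11) + (2*4*(-3 + 4))*17) = 2814 + (-11*8 + (2*4*1)*17) = 2814 + (-88 + 8*17) = 2814 + (-88 + 136) = 2814 + 48 = 2862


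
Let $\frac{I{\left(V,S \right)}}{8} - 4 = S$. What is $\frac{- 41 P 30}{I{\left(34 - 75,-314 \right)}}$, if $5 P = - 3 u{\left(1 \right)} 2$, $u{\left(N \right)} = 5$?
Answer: $- \frac{369}{124} \approx -2.9758$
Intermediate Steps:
$I{\left(V,S \right)} = 32 + 8 S$
$P = -6$ ($P = \frac{\left(-3\right) 5 \cdot 2}{5} = \frac{\left(-15\right) 2}{5} = \frac{1}{5} \left(-30\right) = -6$)
$\frac{- 41 P 30}{I{\left(34 - 75,-314 \right)}} = \frac{\left(-41\right) \left(-6\right) 30}{32 + 8 \left(-314\right)} = \frac{246 \cdot 30}{32 - 2512} = \frac{7380}{-2480} = 7380 \left(- \frac{1}{2480}\right) = - \frac{369}{124}$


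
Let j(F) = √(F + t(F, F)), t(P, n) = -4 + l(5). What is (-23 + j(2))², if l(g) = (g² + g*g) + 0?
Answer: 577 - 184*√3 ≈ 258.30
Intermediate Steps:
l(g) = 2*g² (l(g) = (g² + g²) + 0 = 2*g² + 0 = 2*g²)
t(P, n) = 46 (t(P, n) = -4 + 2*5² = -4 + 2*25 = -4 + 50 = 46)
j(F) = √(46 + F) (j(F) = √(F + 46) = √(46 + F))
(-23 + j(2))² = (-23 + √(46 + 2))² = (-23 + √48)² = (-23 + 4*√3)²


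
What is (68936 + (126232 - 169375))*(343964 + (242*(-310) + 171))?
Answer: 6941283195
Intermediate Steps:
(68936 + (126232 - 169375))*(343964 + (242*(-310) + 171)) = (68936 - 43143)*(343964 + (-75020 + 171)) = 25793*(343964 - 74849) = 25793*269115 = 6941283195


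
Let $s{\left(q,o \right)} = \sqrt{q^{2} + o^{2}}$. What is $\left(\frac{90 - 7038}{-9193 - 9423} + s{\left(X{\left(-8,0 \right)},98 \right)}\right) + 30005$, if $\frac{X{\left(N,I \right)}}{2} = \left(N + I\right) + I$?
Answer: $\frac{139645007}{4654} + 2 \sqrt{2465} \approx 30105.0$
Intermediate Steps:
$X{\left(N,I \right)} = 2 N + 4 I$ ($X{\left(N,I \right)} = 2 \left(\left(N + I\right) + I\right) = 2 \left(\left(I + N\right) + I\right) = 2 \left(N + 2 I\right) = 2 N + 4 I$)
$s{\left(q,o \right)} = \sqrt{o^{2} + q^{2}}$
$\left(\frac{90 - 7038}{-9193 - 9423} + s{\left(X{\left(-8,0 \right)},98 \right)}\right) + 30005 = \left(\frac{90 - 7038}{-9193 - 9423} + \sqrt{98^{2} + \left(2 \left(-8\right) + 4 \cdot 0\right)^{2}}\right) + 30005 = \left(- \frac{6948}{-18616} + \sqrt{9604 + \left(-16 + 0\right)^{2}}\right) + 30005 = \left(\left(-6948\right) \left(- \frac{1}{18616}\right) + \sqrt{9604 + \left(-16\right)^{2}}\right) + 30005 = \left(\frac{1737}{4654} + \sqrt{9604 + 256}\right) + 30005 = \left(\frac{1737}{4654} + \sqrt{9860}\right) + 30005 = \left(\frac{1737}{4654} + 2 \sqrt{2465}\right) + 30005 = \frac{139645007}{4654} + 2 \sqrt{2465}$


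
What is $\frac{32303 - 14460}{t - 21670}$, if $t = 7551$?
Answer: $- \frac{2549}{2017} \approx -1.2638$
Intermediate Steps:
$\frac{32303 - 14460}{t - 21670} = \frac{32303 - 14460}{7551 - 21670} = \frac{17843}{-14119} = 17843 \left(- \frac{1}{14119}\right) = - \frac{2549}{2017}$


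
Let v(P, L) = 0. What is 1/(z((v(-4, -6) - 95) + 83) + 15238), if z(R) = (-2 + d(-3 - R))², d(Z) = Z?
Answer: 1/15287 ≈ 6.5415e-5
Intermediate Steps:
z(R) = (-5 - R)² (z(R) = (-2 + (-3 - R))² = (-5 - R)²)
1/(z((v(-4, -6) - 95) + 83) + 15238) = 1/((5 + ((0 - 95) + 83))² + 15238) = 1/((5 + (-95 + 83))² + 15238) = 1/((5 - 12)² + 15238) = 1/((-7)² + 15238) = 1/(49 + 15238) = 1/15287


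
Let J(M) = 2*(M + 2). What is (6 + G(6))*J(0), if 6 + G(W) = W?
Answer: 24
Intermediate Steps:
J(M) = 4 + 2*M (J(M) = 2*(2 + M) = 4 + 2*M)
G(W) = -6 + W
(6 + G(6))*J(0) = (6 + (-6 + 6))*(4 + 2*0) = (6 + 0)*(4 + 0) = 6*4 = 24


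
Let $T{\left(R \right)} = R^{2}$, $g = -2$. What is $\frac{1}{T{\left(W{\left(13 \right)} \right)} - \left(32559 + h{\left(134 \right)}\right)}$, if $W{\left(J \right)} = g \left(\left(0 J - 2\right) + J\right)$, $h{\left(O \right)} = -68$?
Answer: $- \frac{1}{32007} \approx -3.1243 \cdot 10^{-5}$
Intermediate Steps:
$W{\left(J \right)} = 4 - 2 J$ ($W{\left(J \right)} = - 2 \left(\left(0 J - 2\right) + J\right) = - 2 \left(\left(0 - 2\right) + J\right) = - 2 \left(-2 + J\right) = 4 - 2 J$)
$\frac{1}{T{\left(W{\left(13 \right)} \right)} - \left(32559 + h{\left(134 \right)}\right)} = \frac{1}{\left(4 - 26\right)^{2} - 32491} = \frac{1}{\left(4 - 26\right)^{2} + \left(-32559 + 68\right)} = \frac{1}{\left(-22\right)^{2} - 32491} = \frac{1}{484 - 32491} = \frac{1}{-32007} = - \frac{1}{32007}$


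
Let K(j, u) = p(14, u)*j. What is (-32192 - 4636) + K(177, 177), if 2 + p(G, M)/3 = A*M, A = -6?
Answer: -601812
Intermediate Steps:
p(G, M) = -6 - 18*M (p(G, M) = -6 + 3*(-6*M) = -6 - 18*M)
K(j, u) = j*(-6 - 18*u) (K(j, u) = (-6 - 18*u)*j = j*(-6 - 18*u))
(-32192 - 4636) + K(177, 177) = (-32192 - 4636) - 6*177*(1 + 3*177) = -36828 - 6*177*(1 + 531) = -36828 - 6*177*532 = -36828 - 564984 = -601812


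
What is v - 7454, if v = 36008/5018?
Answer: -18684082/2509 ≈ -7446.8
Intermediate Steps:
v = 18004/2509 (v = 36008*(1/5018) = 18004/2509 ≈ 7.1758)
v - 7454 = 18004/2509 - 7454 = -18684082/2509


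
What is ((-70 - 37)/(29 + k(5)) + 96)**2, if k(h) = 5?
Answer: 9966649/1156 ≈ 8621.7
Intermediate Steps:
((-70 - 37)/(29 + k(5)) + 96)**2 = ((-70 - 37)/(29 + 5) + 96)**2 = (-107/34 + 96)**2 = (3157/34)**2 = 9966649/1156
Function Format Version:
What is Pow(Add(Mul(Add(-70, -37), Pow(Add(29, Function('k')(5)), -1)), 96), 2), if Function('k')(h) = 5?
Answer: Rational(9966649, 1156) ≈ 8621.7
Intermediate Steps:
Pow(Add(Mul(Add(-70, -37), Pow(Add(29, Function('k')(5)), -1)), 96), 2) = Pow(Add(Mul(Add(-70, -37), Pow(Add(29, 5), -1)), 96), 2) = Pow(Add(Mul(-107, Pow(34, -1)), 96), 2) = Pow(Add(Mul(-107, Rational(1, 34)), 96), 2) = Pow(Add(Rational(-107, 34), 96), 2) = Pow(Rational(3157, 34), 2) = Rational(9966649, 1156)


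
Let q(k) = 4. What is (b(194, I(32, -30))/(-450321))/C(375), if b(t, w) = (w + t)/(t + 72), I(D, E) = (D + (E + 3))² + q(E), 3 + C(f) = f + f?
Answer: -223/89479683342 ≈ -2.4922e-9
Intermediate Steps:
C(f) = -3 + 2*f (C(f) = -3 + (f + f) = -3 + 2*f)
I(D, E) = 4 + (3 + D + E)² (I(D, E) = (D + (E + 3))² + 4 = (D + (3 + E))² + 4 = (3 + D + E)² + 4 = 4 + (3 + D + E)²)
b(t, w) = (t + w)/(72 + t)
(b(194, I(32, -30))/(-450321))/C(375) = (((194 + (4 + (3 + 32 - 30)²))/(72 + 194))/(-450321))/(-3 + 2*375) = (((194 + (4 + 5²))/266)*(-1/450321))/(-3 + 750) = (((194 + (4 + 25))/266)*(-1/450321))/747 = (((194 + 29)/266)*(-1/450321))*(1/747) = (((1/266)*223)*(-1/450321))*(1/747) = ((223/266)*(-1/450321))*(1/747) = -223/119785386*1/747 = -223/89479683342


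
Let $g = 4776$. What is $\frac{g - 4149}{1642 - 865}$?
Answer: $\frac{209}{259} \approx 0.80695$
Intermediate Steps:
$\frac{g - 4149}{1642 - 865} = \frac{4776 - 4149}{1642 - 865} = \frac{627}{777} = 627 \cdot \frac{1}{777} = \frac{209}{259}$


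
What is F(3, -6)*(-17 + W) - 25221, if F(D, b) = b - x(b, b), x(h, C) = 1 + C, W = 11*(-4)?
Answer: -25160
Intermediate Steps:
W = -44
F(D, b) = -1 (F(D, b) = b - (1 + b) = b + (-1 - b) = -1)
F(3, -6)*(-17 + W) - 25221 = -(-17 - 44) - 25221 = -1*(-61) - 25221 = 61 - 25221 = -25160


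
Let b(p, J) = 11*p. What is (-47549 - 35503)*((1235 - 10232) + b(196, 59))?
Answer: 568158732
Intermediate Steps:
(-47549 - 35503)*((1235 - 10232) + b(196, 59)) = (-47549 - 35503)*((1235 - 10232) + 11*196) = -83052*(-8997 + 2156) = -83052*(-6841) = 568158732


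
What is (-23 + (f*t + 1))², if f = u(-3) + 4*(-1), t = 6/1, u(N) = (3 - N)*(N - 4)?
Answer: 88804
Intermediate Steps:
u(N) = (-4 + N)*(3 - N) (u(N) = (3 - N)*(-4 + N) = (-4 + N)*(3 - N))
t = 6 (t = 6*1 = 6)
f = -46 (f = (-12 - 1*(-3)² + 7*(-3)) + 4*(-1) = (-12 - 1*9 - 21) - 4 = (-12 - 9 - 21) - 4 = -42 - 4 = -46)
(-23 + (f*t + 1))² = (-23 + (-46*6 + 1))² = (-23 + (-276 + 1))² = (-23 - 275)² = (-298)² = 88804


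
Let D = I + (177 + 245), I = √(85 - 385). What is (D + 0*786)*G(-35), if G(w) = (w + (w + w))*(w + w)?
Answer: 3101700 + 73500*I*√3 ≈ 3.1017e+6 + 1.2731e+5*I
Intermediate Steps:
I = 10*I*√3 (I = √(-300) = 10*I*√3 ≈ 17.32*I)
G(w) = 6*w² (G(w) = (w + 2*w)*(2*w) = (3*w)*(2*w) = 6*w²)
D = 422 + 10*I*√3 (D = 10*I*√3 + (177 + 245) = 10*I*√3 + 422 = 422 + 10*I*√3 ≈ 422.0 + 17.32*I)
(D + 0*786)*G(-35) = ((422 + 10*I*√3) + 0*786)*(6*(-35)²) = ((422 + 10*I*√3) + 0)*(6*1225) = (422 + 10*I*√3)*7350 = 3101700 + 73500*I*√3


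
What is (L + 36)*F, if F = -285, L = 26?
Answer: -17670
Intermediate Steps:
(L + 36)*F = (26 + 36)*(-285) = 62*(-285) = -17670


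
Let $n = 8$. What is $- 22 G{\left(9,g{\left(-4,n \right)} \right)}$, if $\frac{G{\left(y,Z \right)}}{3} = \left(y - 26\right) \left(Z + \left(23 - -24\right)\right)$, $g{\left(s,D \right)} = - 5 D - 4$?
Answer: $3366$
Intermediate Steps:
$g{\left(s,D \right)} = -4 - 5 D$
$G{\left(y,Z \right)} = 3 \left(-26 + y\right) \left(47 + Z\right)$ ($G{\left(y,Z \right)} = 3 \left(y - 26\right) \left(Z + \left(23 - -24\right)\right) = 3 \left(-26 + y\right) \left(Z + \left(23 + 24\right)\right) = 3 \left(-26 + y\right) \left(Z + 47\right) = 3 \left(-26 + y\right) \left(47 + Z\right)$)
$- 22 G{\left(9,g{\left(-4,n \right)} \right)} = - 22 \left(-3666 - 78 \left(-4 - 40\right) + 141 \cdot 9 + 3 \left(-4 - 40\right) 9\right) = - 22 \left(-3666 - 78 \left(-4 - 40\right) + 1269 + 3 \left(-4 - 40\right) 9\right) = - 22 \left(-3666 - -3432 + 1269 + 3 \left(-44\right) 9\right) = - 22 \left(-3666 + 3432 + 1269 - 1188\right) = \left(-22\right) \left(-153\right) = 3366$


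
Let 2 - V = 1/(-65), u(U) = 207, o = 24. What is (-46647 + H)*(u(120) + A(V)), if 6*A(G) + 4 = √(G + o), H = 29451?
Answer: -3548108 - 2866*√109915/65 ≈ -3.5627e+6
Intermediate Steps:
V = 131/65 (V = 2 - 1/(-65) = 2 - 1*(-1/65) = 2 + 1/65 = 131/65 ≈ 2.0154)
A(G) = -⅔ + √(24 + G)/6 (A(G) = -⅔ + √(G + 24)/6 = -⅔ + √(24 + G)/6)
(-46647 + H)*(u(120) + A(V)) = (-46647 + 29451)*(207 + (-⅔ + √(24 + 131/65)/6)) = -17196*(207 + (-⅔ + √(1691/65)/6)) = -17196*(207 + (-⅔ + (√109915/65)/6)) = -17196*(207 + (-⅔ + √109915/390)) = -17196*(619/3 + √109915/390) = -3548108 - 2866*√109915/65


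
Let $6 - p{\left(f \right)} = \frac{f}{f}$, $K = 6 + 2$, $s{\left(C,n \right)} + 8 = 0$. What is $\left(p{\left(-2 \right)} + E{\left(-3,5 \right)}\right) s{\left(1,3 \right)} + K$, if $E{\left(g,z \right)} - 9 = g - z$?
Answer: $-40$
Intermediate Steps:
$s{\left(C,n \right)} = -8$ ($s{\left(C,n \right)} = -8 + 0 = -8$)
$E{\left(g,z \right)} = 9 + g - z$ ($E{\left(g,z \right)} = 9 + \left(g - z\right) = 9 + g - z$)
$K = 8$
$p{\left(f \right)} = 5$ ($p{\left(f \right)} = 6 - \frac{f}{f} = 6 - 1 = 5$)
$\left(p{\left(-2 \right)} + E{\left(-3,5 \right)}\right) s{\left(1,3 \right)} + K = \left(5 - -1\right) \left(-8\right) + 8 = \left(5 + 1\right) \left(-8\right) + 8 = 6 \left(-8\right) + 8 = -48 + 8 = -40$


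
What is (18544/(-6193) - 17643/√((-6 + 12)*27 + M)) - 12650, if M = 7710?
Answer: -78359994/6193 - 5881*√123/328 ≈ -12852.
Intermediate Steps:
(18544/(-6193) - 17643/√((-6 + 12)*27 + M)) - 12650 = (18544/(-6193) - 17643/√((-6 + 12)*27 + 7710)) - 12650 = (18544*(-1/6193) - 17643/√(6*27 + 7710)) - 12650 = (-18544/6193 - 17643/√(162 + 7710)) - 12650 = (-18544/6193 - 17643*√123/984) - 12650 = (-18544/6193 - 5881*√123/328) - 12650 = -78359994/6193 - 5881*√123/328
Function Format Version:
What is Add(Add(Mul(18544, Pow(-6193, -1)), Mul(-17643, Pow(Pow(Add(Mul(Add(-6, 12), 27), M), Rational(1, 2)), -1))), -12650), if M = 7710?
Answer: Add(Rational(-78359994, 6193), Mul(Rational(-5881, 328), Pow(123, Rational(1, 2)))) ≈ -12852.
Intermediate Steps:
Add(Add(Mul(18544, Pow(-6193, -1)), Mul(-17643, Pow(Pow(Add(Mul(Add(-6, 12), 27), M), Rational(1, 2)), -1))), -12650) = Add(Add(Mul(18544, Pow(-6193, -1)), Mul(-17643, Pow(Pow(Add(Mul(Add(-6, 12), 27), 7710), Rational(1, 2)), -1))), -12650) = Add(Add(Mul(18544, Rational(-1, 6193)), Mul(-17643, Pow(Pow(Add(Mul(6, 27), 7710), Rational(1, 2)), -1))), -12650) = Add(Add(Rational(-18544, 6193), Mul(-17643, Pow(Pow(Add(162, 7710), Rational(1, 2)), -1))), -12650) = Add(Add(Rational(-18544, 6193), Mul(-17643, Pow(Pow(7872, Rational(1, 2)), -1))), -12650) = Add(Add(Rational(-18544, 6193), Mul(-17643, Pow(Mul(8, Pow(123, Rational(1, 2))), -1))), -12650) = Add(Add(Rational(-18544, 6193), Mul(-17643, Mul(Rational(1, 984), Pow(123, Rational(1, 2))))), -12650) = Add(Add(Rational(-18544, 6193), Mul(Rational(-5881, 328), Pow(123, Rational(1, 2)))), -12650) = Add(Rational(-78359994, 6193), Mul(Rational(-5881, 328), Pow(123, Rational(1, 2))))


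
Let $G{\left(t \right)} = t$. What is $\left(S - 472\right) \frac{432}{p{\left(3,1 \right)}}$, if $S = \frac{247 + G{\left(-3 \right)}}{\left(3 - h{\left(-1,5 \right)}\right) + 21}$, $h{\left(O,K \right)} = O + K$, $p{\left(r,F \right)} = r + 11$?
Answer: $- \frac{496584}{35} \approx -14188.0$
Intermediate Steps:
$p{\left(r,F \right)} = 11 + r$
$h{\left(O,K \right)} = K + O$
$S = \frac{61}{5}$ ($S = \frac{247 - 3}{\left(3 - \left(5 - 1\right)\right) + 21} = \frac{244}{\left(3 - 4\right) + 21} = \frac{244}{-1 + 21} = \frac{244}{20} = 244 \cdot \frac{1}{20} = \frac{61}{5} \approx 12.2$)
$\left(S - 472\right) \frac{432}{p{\left(3,1 \right)}} = \left(\frac{61}{5} - 472\right) \frac{432}{11 + 3} = - \frac{2299 \cdot \frac{432}{14}}{5} = - \frac{2299 \cdot 432 \cdot \frac{1}{14}}{5} = \left(- \frac{2299}{5}\right) \frac{216}{7} = - \frac{496584}{35}$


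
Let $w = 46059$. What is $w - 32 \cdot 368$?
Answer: $34283$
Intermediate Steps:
$w - 32 \cdot 368 = 46059 - 32 \cdot 368 = 46059 - 11776 = 34283$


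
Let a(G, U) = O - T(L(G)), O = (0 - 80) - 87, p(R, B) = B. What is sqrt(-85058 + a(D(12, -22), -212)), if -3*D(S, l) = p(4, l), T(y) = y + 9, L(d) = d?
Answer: 2*I*sqrt(191793)/3 ≈ 291.96*I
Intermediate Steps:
T(y) = 9 + y
D(S, l) = -l/3
O = -167 (O = -80 - 87 = -167)
a(G, U) = -176 - G (a(G, U) = -167 - (9 + G) = -167 + (-9 - G) = -176 - G)
sqrt(-85058 + a(D(12, -22), -212)) = sqrt(-85058 + (-176 - (-1)*(-22)/3)) = sqrt(-85058 + (-176 - 1*22/3)) = sqrt(-85058 + (-176 - 22/3)) = sqrt(-85058 - 550/3) = sqrt(-255724/3) = 2*I*sqrt(191793)/3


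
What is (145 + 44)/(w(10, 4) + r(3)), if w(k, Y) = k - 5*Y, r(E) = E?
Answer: -27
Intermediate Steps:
(145 + 44)/(w(10, 4) + r(3)) = (145 + 44)/((10 - 5*4) + 3) = 189/((10 - 20) + 3) = 189/(-10 + 3) = 189/(-7) = 189*(-⅐) = -27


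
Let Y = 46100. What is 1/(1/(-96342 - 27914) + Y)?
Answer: 124256/5728201599 ≈ 2.1692e-5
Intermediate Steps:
1/(1/(-96342 - 27914) + Y) = 1/(1/(-96342 - 27914) + 46100) = 1/(1/(-124256) + 46100) = 1/(-1/124256 + 46100) = 1/(5728201599/124256) = 124256/5728201599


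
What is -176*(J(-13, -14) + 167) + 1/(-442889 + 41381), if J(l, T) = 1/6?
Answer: -11812900705/401508 ≈ -29421.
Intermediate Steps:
J(l, T) = ⅙
-176*(J(-13, -14) + 167) + 1/(-442889 + 41381) = -176*(⅙ + 167) + 1/(-442889 + 41381) = -176*1003/6 + 1/(-401508) = -88264/3 - 1/401508 = -11812900705/401508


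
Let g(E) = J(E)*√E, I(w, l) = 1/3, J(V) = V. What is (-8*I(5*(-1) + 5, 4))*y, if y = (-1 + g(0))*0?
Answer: 0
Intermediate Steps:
I(w, l) = ⅓
g(E) = E^(3/2) (g(E) = E*√E = E^(3/2))
y = 0 (y = (-1 + 0^(3/2))*0 = (-1 + 0)*0 = -1*0 = 0)
(-8*I(5*(-1) + 5, 4))*y = -8*⅓*0 = -8/3*0 = 0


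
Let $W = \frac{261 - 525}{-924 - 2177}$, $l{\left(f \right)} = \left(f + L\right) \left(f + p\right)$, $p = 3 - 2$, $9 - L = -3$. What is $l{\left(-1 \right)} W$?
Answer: $0$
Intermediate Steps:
$L = 12$ ($L = 9 - -3 = 9 + 3 = 12$)
$p = 1$
$l{\left(f \right)} = \left(1 + f\right) \left(12 + f\right)$ ($l{\left(f \right)} = \left(f + 12\right) \left(f + 1\right) = \left(12 + f\right) \left(1 + f\right) = \left(1 + f\right) \left(12 + f\right)$)
$W = \frac{264}{3101}$ ($W = - \frac{264}{-3101} = \left(-264\right) \left(- \frac{1}{3101}\right) = \frac{264}{3101} \approx 0.085134$)
$l{\left(-1 \right)} W = \left(12 + \left(-1\right)^{2} + 13 \left(-1\right)\right) \frac{264}{3101} = \left(12 + 1 - 13\right) \frac{264}{3101} = 0 \cdot \frac{264}{3101} = 0$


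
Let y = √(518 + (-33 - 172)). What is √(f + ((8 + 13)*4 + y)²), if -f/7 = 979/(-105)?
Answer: √(1672710 + 37800*√313)/15 ≈ 102.01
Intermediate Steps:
y = √313 (y = √(518 - 205) = √313 ≈ 17.692)
f = 979/15 (f = -7*979/(-105) = -(-1)*979/15 = -7*(-979/105) = 979/15 ≈ 65.267)
√(f + ((8 + 13)*4 + y)²) = √(979/15 + ((8 + 13)*4 + √313)²) = √(979/15 + (21*4 + √313)²) = √(979/15 + (84 + √313)²)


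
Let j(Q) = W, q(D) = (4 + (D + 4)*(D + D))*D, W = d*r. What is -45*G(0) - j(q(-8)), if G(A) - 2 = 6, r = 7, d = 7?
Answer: -409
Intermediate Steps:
G(A) = 8 (G(A) = 2 + 6 = 8)
W = 49 (W = 7*7 = 49)
q(D) = D*(4 + 2*D*(4 + D)) (q(D) = (4 + (4 + D)*(2*D))*D = (4 + 2*D*(4 + D))*D = D*(4 + 2*D*(4 + D)))
j(Q) = 49
-45*G(0) - j(q(-8)) = -45*8 - 1*49 = -360 - 49 = -409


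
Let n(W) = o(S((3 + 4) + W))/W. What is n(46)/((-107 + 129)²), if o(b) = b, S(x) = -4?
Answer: -1/5566 ≈ -0.00017966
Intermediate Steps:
n(W) = -4/W
n(46)/((-107 + 129)²) = (-4/46)/((-107 + 129)²) = (-4*1/46)/(22²) = -2/23/484 = -2/23*1/484 = -1/5566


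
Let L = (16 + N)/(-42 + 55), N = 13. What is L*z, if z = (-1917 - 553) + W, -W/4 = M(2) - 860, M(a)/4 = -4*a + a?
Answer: 2378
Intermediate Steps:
M(a) = -12*a (M(a) = 4*(-4*a + a) = 4*(-3*a) = -12*a)
W = 3536 (W = -4*(-12*2 - 860) = -4*(-24 - 860) = -4*(-884) = 3536)
L = 29/13 (L = (16 + 13)/(-42 + 55) = 29/13 ≈ 2.2308)
z = 1066 (z = (-1917 - 553) + 3536 = -2470 + 3536 = 1066)
L*z = (29/13)*1066 = 2378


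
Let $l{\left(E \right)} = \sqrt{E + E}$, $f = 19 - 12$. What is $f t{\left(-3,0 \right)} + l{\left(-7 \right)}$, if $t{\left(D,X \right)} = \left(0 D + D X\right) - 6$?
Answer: $-42 + i \sqrt{14} \approx -42.0 + 3.7417 i$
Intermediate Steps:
$f = 7$ ($f = 19 - 12 = 7$)
$l{\left(E \right)} = \sqrt{2} \sqrt{E}$ ($l{\left(E \right)} = \sqrt{2 E} = \sqrt{2} \sqrt{E}$)
$t{\left(D,X \right)} = -6 + D X$ ($t{\left(D,X \right)} = \left(0 + D X\right) - 6 = D X - 6 = -6 + D X$)
$f t{\left(-3,0 \right)} + l{\left(-7 \right)} = 7 \left(-6 - 0\right) + \sqrt{2} \sqrt{-7} = 7 \left(-6 + 0\right) + \sqrt{2} i \sqrt{7} = 7 \left(-6\right) + i \sqrt{14} = -42 + i \sqrt{14}$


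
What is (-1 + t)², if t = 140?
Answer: 19321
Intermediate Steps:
(-1 + t)² = (-1 + 140)² = 139² = 19321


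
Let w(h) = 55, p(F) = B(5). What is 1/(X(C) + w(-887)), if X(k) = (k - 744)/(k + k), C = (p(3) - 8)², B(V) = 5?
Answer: 6/85 ≈ 0.070588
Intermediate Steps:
p(F) = 5
C = 9 (C = (5 - 8)² = (-3)² = 9)
X(k) = (-744 + k)/(2*k) (X(k) = (-744 + k)/((2*k)) = (-744 + k)*(1/(2*k)) = (-744 + k)/(2*k))
1/(X(C) + w(-887)) = 1/((½)*(-744 + 9)/9 + 55) = 1/((½)*(⅑)*(-735) + 55) = 1/(-245/6 + 55) = 1/(85/6) = 6/85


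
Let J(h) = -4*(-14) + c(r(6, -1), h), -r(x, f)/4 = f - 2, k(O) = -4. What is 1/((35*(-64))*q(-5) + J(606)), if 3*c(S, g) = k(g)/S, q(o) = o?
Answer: 9/101303 ≈ 8.8842e-5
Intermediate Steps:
r(x, f) = 8 - 4*f (r(x, f) = -4*(f - 2) = -4*(-2 + f) = 8 - 4*f)
c(S, g) = -4/(3*S) (c(S, g) = (-4/S)/3 = -4/(3*S))
J(h) = 503/9 (J(h) = -4*(-14) - 4/(3*(8 - 4*(-1))) = 56 - 4/(3*(8 + 4)) = 56 - 4/3/12 = 56 - 4/3*1/12 = 56 - ⅑ = 503/9)
1/((35*(-64))*q(-5) + J(606)) = 1/((35*(-64))*(-5) + 503/9) = 1/(-2240*(-5) + 503/9) = 1/(11200 + 503/9) = 1/(101303/9) = 9/101303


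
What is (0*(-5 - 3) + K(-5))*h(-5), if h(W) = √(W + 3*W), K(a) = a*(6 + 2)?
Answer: -80*I*√5 ≈ -178.89*I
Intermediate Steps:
K(a) = 8*a (K(a) = a*8 = 8*a)
h(W) = 2*√W (h(W) = √(4*W) = 2*√W)
(0*(-5 - 3) + K(-5))*h(-5) = (0*(-5 - 3) + 8*(-5))*(2*√(-5)) = (0*(-8) - 40)*(2*(I*√5)) = (0 - 40)*(2*I*√5) = -80*I*√5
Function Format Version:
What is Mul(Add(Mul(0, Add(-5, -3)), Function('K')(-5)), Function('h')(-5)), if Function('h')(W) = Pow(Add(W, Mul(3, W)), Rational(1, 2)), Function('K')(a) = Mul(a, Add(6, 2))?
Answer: Mul(-80, I, Pow(5, Rational(1, 2))) ≈ Mul(-178.89, I)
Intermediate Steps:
Function('K')(a) = Mul(8, a) (Function('K')(a) = Mul(a, 8) = Mul(8, a))
Function('h')(W) = Mul(2, Pow(W, Rational(1, 2))) (Function('h')(W) = Pow(Mul(4, W), Rational(1, 2)) = Mul(2, Pow(W, Rational(1, 2))))
Mul(Add(Mul(0, Add(-5, -3)), Function('K')(-5)), Function('h')(-5)) = Mul(Add(Mul(0, Add(-5, -3)), Mul(8, -5)), Mul(2, Pow(-5, Rational(1, 2)))) = Mul(Add(Mul(0, -8), -40), Mul(2, Mul(I, Pow(5, Rational(1, 2))))) = Mul(Add(0, -40), Mul(2, I, Pow(5, Rational(1, 2)))) = Mul(-40, Mul(2, I, Pow(5, Rational(1, 2)))) = Mul(-80, I, Pow(5, Rational(1, 2)))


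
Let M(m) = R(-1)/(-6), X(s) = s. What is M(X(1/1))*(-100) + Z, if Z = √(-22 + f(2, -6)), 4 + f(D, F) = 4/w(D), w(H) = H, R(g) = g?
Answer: -50/3 + 2*I*√6 ≈ -16.667 + 4.899*I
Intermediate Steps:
f(D, F) = -4 + 4/D
M(m) = ⅙ (M(m) = -1/(-6) = -1*(-⅙) = ⅙)
Z = 2*I*√6 (Z = √(-22 + (-4 + 4/2)) = √(-22 + (-4 + 4*(½))) = √(-22 + (-4 + 2)) = √(-22 - 2) = √(-24) = 2*I*√6 ≈ 4.899*I)
M(X(1/1))*(-100) + Z = (⅙)*(-100) + 2*I*√6 = -50/3 + 2*I*√6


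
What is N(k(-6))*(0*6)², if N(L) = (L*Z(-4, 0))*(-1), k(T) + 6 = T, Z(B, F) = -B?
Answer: 0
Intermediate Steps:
k(T) = -6 + T
N(L) = -4*L (N(L) = (L*(-1*(-4)))*(-1) = (L*4)*(-1) = (4*L)*(-1) = -4*L)
N(k(-6))*(0*6)² = (-4*(-6 - 6))*(0*6)² = -4*(-12)*0² = 48*0 = 0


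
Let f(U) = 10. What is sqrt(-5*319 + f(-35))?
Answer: I*sqrt(1585) ≈ 39.812*I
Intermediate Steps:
sqrt(-5*319 + f(-35)) = sqrt(-5*319 + 10) = sqrt(-1595 + 10) = sqrt(-1585) = I*sqrt(1585)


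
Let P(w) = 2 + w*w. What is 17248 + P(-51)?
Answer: 19851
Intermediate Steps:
P(w) = 2 + w²
17248 + P(-51) = 17248 + (2 + (-51)²) = 17248 + (2 + 2601) = 17248 + 2603 = 19851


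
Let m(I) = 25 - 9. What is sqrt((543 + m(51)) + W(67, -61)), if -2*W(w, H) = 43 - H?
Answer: 13*sqrt(3) ≈ 22.517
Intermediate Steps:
m(I) = 16
W(w, H) = -43/2 + H/2 (W(w, H) = -(43 - H)/2 = -43/2 + H/2)
sqrt((543 + m(51)) + W(67, -61)) = sqrt((543 + 16) + (-43/2 + (1/2)*(-61))) = sqrt(559 + (-43/2 - 61/2)) = sqrt(559 - 52) = sqrt(507) = 13*sqrt(3)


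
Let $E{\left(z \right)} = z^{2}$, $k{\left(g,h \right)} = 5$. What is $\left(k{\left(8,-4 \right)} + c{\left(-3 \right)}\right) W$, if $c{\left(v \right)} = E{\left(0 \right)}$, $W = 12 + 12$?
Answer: $120$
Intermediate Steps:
$W = 24$
$c{\left(v \right)} = 0$ ($c{\left(v \right)} = 0^{2} = 0$)
$\left(k{\left(8,-4 \right)} + c{\left(-3 \right)}\right) W = \left(5 + 0\right) 24 = 5 \cdot 24 = 120$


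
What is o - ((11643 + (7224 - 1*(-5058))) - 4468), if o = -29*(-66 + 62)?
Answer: -19341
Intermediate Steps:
o = 116 (o = -29*(-4) = 116)
o - ((11643 + (7224 - 1*(-5058))) - 4468) = 116 - ((11643 + (7224 - 1*(-5058))) - 4468) = 116 - ((11643 + (7224 + 5058)) - 4468) = 116 - ((11643 + 12282) - 4468) = 116 - (23925 - 4468) = 116 - 1*19457 = 116 - 19457 = -19341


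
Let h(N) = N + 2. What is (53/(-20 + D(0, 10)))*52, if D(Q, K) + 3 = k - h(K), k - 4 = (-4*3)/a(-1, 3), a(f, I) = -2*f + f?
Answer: -2756/43 ≈ -64.093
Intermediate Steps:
a(f, I) = -f
k = -8 (k = 4 + (-4*3)/((-1*(-1))) = 4 - 12/1 = 4 - 12*1 = 4 - 12 = -8)
h(N) = 2 + N
D(Q, K) = -13 - K (D(Q, K) = -3 + (-8 - (2 + K)) = -3 + (-8 + (-2 - K)) = -3 + (-10 - K) = -13 - K)
(53/(-20 + D(0, 10)))*52 = (53/(-20 + (-13 - 1*10)))*52 = (53/(-20 + (-13 - 10)))*52 = (53/(-20 - 23))*52 = (53/(-43))*52 = (53*(-1/43))*52 = -53/43*52 = -2756/43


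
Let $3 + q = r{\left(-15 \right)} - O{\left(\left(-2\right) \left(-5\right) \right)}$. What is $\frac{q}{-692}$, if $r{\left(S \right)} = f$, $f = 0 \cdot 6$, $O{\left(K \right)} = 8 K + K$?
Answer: $\frac{93}{692} \approx 0.13439$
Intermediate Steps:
$O{\left(K \right)} = 9 K$
$f = 0$
$r{\left(S \right)} = 0$
$q = -93$ ($q = -3 + \left(0 - 9 \left(\left(-2\right) \left(-5\right)\right)\right) = -3 + \left(0 - 9 \cdot 10\right) = -3 + \left(0 - 90\right) = -3 - 90 = -93$)
$\frac{q}{-692} = - \frac{93}{-692} = \left(-93\right) \left(- \frac{1}{692}\right) = \frac{93}{692}$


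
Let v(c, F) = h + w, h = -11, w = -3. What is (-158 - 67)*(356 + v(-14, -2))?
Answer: -76950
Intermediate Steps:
v(c, F) = -14 (v(c, F) = -11 - 3 = -14)
(-158 - 67)*(356 + v(-14, -2)) = (-158 - 67)*(356 - 14) = -225*342 = -76950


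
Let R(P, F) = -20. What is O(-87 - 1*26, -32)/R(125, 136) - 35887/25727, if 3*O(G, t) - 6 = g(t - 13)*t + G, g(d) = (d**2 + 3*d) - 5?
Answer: 1552452209/1543620 ≈ 1005.7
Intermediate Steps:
g(d) = -5 + d**2 + 3*d
O(G, t) = 2 + G/3 + t*(-44 + (-13 + t)**2 + 3*t)/3 (O(G, t) = 2 + ((-5 + (t - 13)**2 + 3*(t - 13))*t + G)/3 = 2 + ((-5 + (-13 + t)**2 + 3*(-13 + t))*t + G)/3 = 2 + ((-5 + (-13 + t)**2 + (-39 + 3*t))*t + G)/3 = 2 + ((-44 + (-13 + t)**2 + 3*t)*t + G)/3 = 2 + (t*(-44 + (-13 + t)**2 + 3*t) + G)/3 = 2 + (G + t*(-44 + (-13 + t)**2 + 3*t))/3 = 2 + (G/3 + t*(-44 + (-13 + t)**2 + 3*t)/3) = 2 + G/3 + t*(-44 + (-13 + t)**2 + 3*t)/3)
O(-87 - 1*26, -32)/R(125, 136) - 35887/25727 = (2 + (-87 - 1*26)/3 + (1/3)*(-32)*(-44 + (-13 - 32)**2 + 3*(-32)))/(-20) - 35887/25727 = (2 + (-87 - 26)/3 + (1/3)*(-32)*(-44 + (-45)**2 - 96))*(-1/20) - 35887*1/25727 = (2 + (1/3)*(-113) + (1/3)*(-32)*(-44 + 2025 - 96))*(-1/20) - 35887/25727 = (2 - 113/3 + (1/3)*(-32)*1885)*(-1/20) - 35887/25727 = (2 - 113/3 - 60320/3)*(-1/20) - 35887/25727 = -60427/3*(-1/20) - 35887/25727 = 60427/60 - 35887/25727 = 1552452209/1543620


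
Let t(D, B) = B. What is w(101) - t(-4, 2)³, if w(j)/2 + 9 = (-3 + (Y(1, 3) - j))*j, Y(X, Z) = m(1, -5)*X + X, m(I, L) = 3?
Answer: -20226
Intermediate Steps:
Y(X, Z) = 4*X (Y(X, Z) = 3*X + X = 4*X)
w(j) = -18 + 2*j*(1 - j) (w(j) = -18 + 2*((-3 + (4*1 - j))*j) = -18 + 2*((-3 + (4 - j))*j) = -18 + 2*((1 - j)*j) = -18 + 2*(j*(1 - j)) = -18 + 2*j*(1 - j))
w(101) - t(-4, 2)³ = (-18 - 2*101² + 2*101) - 1*2³ = (-18 - 2*10201 + 202) - 1*8 = (-18 - 20402 + 202) - 8 = -20218 - 8 = -20226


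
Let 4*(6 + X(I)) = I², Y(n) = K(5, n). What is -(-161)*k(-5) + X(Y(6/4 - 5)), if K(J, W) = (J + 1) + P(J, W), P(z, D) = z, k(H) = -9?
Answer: -5699/4 ≈ -1424.8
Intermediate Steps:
K(J, W) = 1 + 2*J (K(J, W) = (J + 1) + J = (1 + J) + J = 1 + 2*J)
Y(n) = 11 (Y(n) = 1 + 2*5 = 1 + 10 = 11)
X(I) = -6 + I²/4
-(-161)*k(-5) + X(Y(6/4 - 5)) = -(-161)*(-9) + (-6 + (¼)*11²) = -1*1449 + (-6 + (¼)*121) = -1449 + (-6 + 121/4) = -1449 + 97/4 = -5699/4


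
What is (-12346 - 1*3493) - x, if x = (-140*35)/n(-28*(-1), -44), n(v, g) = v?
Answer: -15664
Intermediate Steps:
x = -175 (x = (-140*35)/((-28*(-1))) = -4900/28 = -4900*1/28 = -175)
(-12346 - 1*3493) - x = (-12346 - 1*3493) - 1*(-175) = (-12346 - 3493) + 175 = -15839 + 175 = -15664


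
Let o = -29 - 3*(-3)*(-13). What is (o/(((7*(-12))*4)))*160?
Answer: 1460/21 ≈ 69.524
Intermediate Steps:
o = -146 (o = -29 + 9*(-13) = -29 - 117 = -146)
(o/(((7*(-12))*4)))*160 = -146/((7*(-12))*4)*160 = -146/((-84*4))*160 = -146/(-336)*160 = -146*(-1/336)*160 = (73/168)*160 = 1460/21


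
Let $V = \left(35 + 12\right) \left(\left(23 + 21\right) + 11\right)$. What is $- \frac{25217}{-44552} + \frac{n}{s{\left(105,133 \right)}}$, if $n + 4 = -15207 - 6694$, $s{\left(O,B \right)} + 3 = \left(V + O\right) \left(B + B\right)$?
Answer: $\frac{17067784969}{31878604424} \approx 0.5354$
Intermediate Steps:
$V = 2585$ ($V = 47 \left(44 + 11\right) = 47 \cdot 55 = 2585$)
$s{\left(O,B \right)} = -3 + 2 B \left(2585 + O\right)$ ($s{\left(O,B \right)} = -3 + \left(2585 + O\right) \left(B + B\right) = -3 + \left(2585 + O\right) 2 B = -3 + 2 B \left(2585 + O\right)$)
$n = -21905$ ($n = -4 - 21901 = -21905$)
$- \frac{25217}{-44552} + \frac{n}{s{\left(105,133 \right)}} = - \frac{25217}{-44552} - \frac{21905}{-3 + 5170 \cdot 133 + 2 \cdot 133 \cdot 105} = \left(-25217\right) \left(- \frac{1}{44552}\right) - \frac{21905}{-3 + 687610 + 27930} = \frac{25217}{44552} - \frac{21905}{715537} = \frac{17067784969}{31878604424}$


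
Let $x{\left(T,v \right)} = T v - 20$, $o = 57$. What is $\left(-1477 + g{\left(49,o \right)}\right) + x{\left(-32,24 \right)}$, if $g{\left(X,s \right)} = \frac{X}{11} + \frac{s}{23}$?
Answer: $- \frac{571291}{253} \approx -2258.1$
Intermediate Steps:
$g{\left(X,s \right)} = \frac{X}{11} + \frac{s}{23}$ ($g{\left(X,s \right)} = X \frac{1}{11} + s \frac{1}{23} = \frac{X}{11} + \frac{s}{23}$)
$x{\left(T,v \right)} = -20 + T v$
$\left(-1477 + g{\left(49,o \right)}\right) + x{\left(-32,24 \right)} = \left(-1477 + \left(\frac{1}{11} \cdot 49 + \frac{1}{23} \cdot 57\right)\right) - 788 = \left(-1477 + \left(\frac{49}{11} + \frac{57}{23}\right)\right) - 788 = \left(-1477 + \frac{1754}{253}\right) - 788 = - \frac{371927}{253} - 788 = - \frac{571291}{253}$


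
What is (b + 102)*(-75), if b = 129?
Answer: -17325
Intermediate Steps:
(b + 102)*(-75) = (129 + 102)*(-75) = 231*(-75) = -17325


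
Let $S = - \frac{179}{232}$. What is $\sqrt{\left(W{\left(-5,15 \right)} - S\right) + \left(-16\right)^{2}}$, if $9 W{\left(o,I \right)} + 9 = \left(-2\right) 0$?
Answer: $\frac{7 \sqrt{70238}}{116} \approx 15.993$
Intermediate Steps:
$W{\left(o,I \right)} = -1$ ($W{\left(o,I \right)} = -1 + \frac{\left(-2\right) 0}{9} = -1 + \frac{1}{9} \cdot 0 = -1 + 0 = -1$)
$S = - \frac{179}{232}$ ($S = \left(-179\right) \frac{1}{232} = - \frac{179}{232} \approx -0.77155$)
$\sqrt{\left(W{\left(-5,15 \right)} - S\right) + \left(-16\right)^{2}} = \sqrt{\left(-1 - - \frac{179}{232}\right) + \left(-16\right)^{2}} = \sqrt{\left(-1 + \frac{179}{232}\right) + 256} = \sqrt{- \frac{53}{232} + 256} = \sqrt{\frac{59339}{232}} = \frac{7 \sqrt{70238}}{116}$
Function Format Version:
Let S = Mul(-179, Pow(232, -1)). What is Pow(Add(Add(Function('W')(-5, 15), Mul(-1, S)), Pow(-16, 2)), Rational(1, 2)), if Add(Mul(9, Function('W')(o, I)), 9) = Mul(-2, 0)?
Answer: Mul(Rational(7, 116), Pow(70238, Rational(1, 2))) ≈ 15.993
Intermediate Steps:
Function('W')(o, I) = -1 (Function('W')(o, I) = Add(-1, Mul(Rational(1, 9), Mul(-2, 0))) = Add(-1, Mul(Rational(1, 9), 0)) = Add(-1, 0) = -1)
S = Rational(-179, 232) (S = Mul(-179, Rational(1, 232)) = Rational(-179, 232) ≈ -0.77155)
Pow(Add(Add(Function('W')(-5, 15), Mul(-1, S)), Pow(-16, 2)), Rational(1, 2)) = Pow(Add(Add(-1, Mul(-1, Rational(-179, 232))), Pow(-16, 2)), Rational(1, 2)) = Pow(Add(Add(-1, Rational(179, 232)), 256), Rational(1, 2)) = Pow(Add(Rational(-53, 232), 256), Rational(1, 2)) = Pow(Rational(59339, 232), Rational(1, 2)) = Mul(Rational(7, 116), Pow(70238, Rational(1, 2)))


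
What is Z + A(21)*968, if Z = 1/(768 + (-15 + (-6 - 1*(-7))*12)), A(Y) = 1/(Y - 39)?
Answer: -4571/85 ≈ -53.776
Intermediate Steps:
A(Y) = 1/(-39 + Y)
Z = 1/765 (Z = 1/(768 + (-15 + (-6 + 7)*12)) = 1/(768 + (-15 + 1*12)) = 1/(768 + (-15 + 12)) = 1/(768 - 3) = 1/765 ≈ 0.0013072)
Z + A(21)*968 = 1/765 + 968/(-39 + 21) = 1/765 + 968/(-18) = 1/765 - 1/18*968 = 1/765 - 484/9 = -4571/85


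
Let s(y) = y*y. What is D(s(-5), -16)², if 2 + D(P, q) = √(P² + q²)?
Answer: (2 - √881)² ≈ 766.27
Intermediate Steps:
s(y) = y²
D(P, q) = -2 + √(P² + q²)
D(s(-5), -16)² = (-2 + √(((-5)²)² + (-16)²))² = (-2 + √(25² + 256))² = (-2 + √(625 + 256))² = (-2 + √881)²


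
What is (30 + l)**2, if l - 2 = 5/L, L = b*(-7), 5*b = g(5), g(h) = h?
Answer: 47961/49 ≈ 978.80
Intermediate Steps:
b = 1 (b = (1/5)*5 = 1)
L = -7 (L = 1*(-7) = -7)
l = 9/7 (l = 2 + 5/(-7) = 2 + 5*(-1/7) = 2 - 5/7 = 9/7 ≈ 1.2857)
(30 + l)**2 = (30 + 9/7)**2 = (219/7)**2 = 47961/49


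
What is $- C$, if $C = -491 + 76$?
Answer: $415$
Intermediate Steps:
$C = -415$
$- C = \left(-1\right) \left(-415\right) = 415$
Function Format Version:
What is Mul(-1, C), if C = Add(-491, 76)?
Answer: 415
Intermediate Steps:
C = -415
Mul(-1, C) = Mul(-1, -415) = 415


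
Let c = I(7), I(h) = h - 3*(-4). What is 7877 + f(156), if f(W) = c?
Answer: 7896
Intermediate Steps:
I(h) = 12 + h (I(h) = h + 12 = 12 + h)
c = 19 (c = 12 + 7 = 19)
f(W) = 19
7877 + f(156) = 7877 + 19 = 7896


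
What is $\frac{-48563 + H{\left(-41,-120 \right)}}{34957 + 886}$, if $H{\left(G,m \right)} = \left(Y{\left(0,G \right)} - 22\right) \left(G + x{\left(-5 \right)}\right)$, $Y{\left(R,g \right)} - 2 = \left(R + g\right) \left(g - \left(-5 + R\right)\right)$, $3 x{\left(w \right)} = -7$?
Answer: $- \frac{334969}{107529} \approx -3.1152$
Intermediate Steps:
$x{\left(w \right)} = - \frac{7}{3}$ ($x{\left(w \right)} = \frac{1}{3} \left(-7\right) = - \frac{7}{3}$)
$Y{\left(R,g \right)} = 2 + \left(R + g\right) \left(5 + g - R\right)$ ($Y{\left(R,g \right)} = 2 + \left(R + g\right) \left(g - \left(-5 + R\right)\right) = 2 + \left(R + g\right) \left(5 + g - R\right)$)
$H{\left(G,m \right)} = \left(- \frac{7}{3} + G\right) \left(-20 + G^{2} + 5 G\right)$ ($H{\left(G,m \right)} = \left(\left(2 + G^{2} - 0^{2} + 5 \cdot 0 + 5 G\right) - 22\right) \left(G - \frac{7}{3}\right) = \left(\left(2 + G^{2} - 0 + 0 + 5 G\right) - 22\right) \left(- \frac{7}{3} + G\right) = \left(\left(2 + G^{2} + 0 + 0 + 5 G\right) - 22\right) \left(- \frac{7}{3} + G\right) = \left(\left(2 + G^{2} + 5 G\right) - 22\right) \left(- \frac{7}{3} + G\right) = \left(-20 + G^{2} + 5 G\right) \left(- \frac{7}{3} + G\right) = \left(- \frac{7}{3} + G\right) \left(-20 + G^{2} + 5 G\right)$)
$\frac{-48563 + H{\left(-41,-120 \right)}}{34957 + 886} = \frac{-48563 + \left(\frac{140}{3} + \left(-41\right)^{3} - - \frac{3895}{3} + \frac{8 \left(-41\right)^{2}}{3}\right)}{34957 + 886} = \frac{-48563 + \left(\frac{140}{3} - 68921 + \frac{3895}{3} + \frac{8}{3} \cdot 1681\right)}{35843} = \left(-48563 + \left(\frac{140}{3} - 68921 + \frac{3895}{3} + \frac{13448}{3}\right)\right) \frac{1}{35843} = \left(-48563 - \frac{189280}{3}\right) \frac{1}{35843} = \left(- \frac{334969}{3}\right) \frac{1}{35843} = - \frac{334969}{107529}$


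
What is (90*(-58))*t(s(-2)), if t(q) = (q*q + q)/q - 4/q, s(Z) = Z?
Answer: -5220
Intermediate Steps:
t(q) = -4/q + (q + q²)/q (t(q) = (q² + q)/q - 4/q = (q + q²)/q - 4/q = -4/q + (q + q²)/q)
(90*(-58))*t(s(-2)) = (90*(-58))*(1 - 2 - 4/(-2)) = -5220*(1 - 2 - 4*(-½)) = -5220*(1 - 2 + 2) = -5220*1 = -5220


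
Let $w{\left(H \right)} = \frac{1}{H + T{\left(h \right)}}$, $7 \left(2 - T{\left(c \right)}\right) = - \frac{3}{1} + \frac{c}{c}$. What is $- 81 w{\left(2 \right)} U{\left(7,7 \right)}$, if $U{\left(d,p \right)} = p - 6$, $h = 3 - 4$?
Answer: $- \frac{189}{10} \approx -18.9$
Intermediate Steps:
$h = -1$ ($h = 3 - 4 = -1$)
$U{\left(d,p \right)} = -6 + p$ ($U{\left(d,p \right)} = p - 6 = -6 + p$)
$T{\left(c \right)} = \frac{16}{7}$ ($T{\left(c \right)} = 2 - \frac{- \frac{3}{1} + \frac{c}{c}}{7} = 2 - \frac{\left(-3\right) 1 + 1}{7} = 2 - \frac{-3 + 1}{7} = 2 - - \frac{2}{7} = 2 + \frac{2}{7} = \frac{16}{7}$)
$w{\left(H \right)} = \frac{1}{\frac{16}{7} + H}$ ($w{\left(H \right)} = \frac{1}{H + \frac{16}{7}} = \frac{1}{\frac{16}{7} + H}$)
$- 81 w{\left(2 \right)} U{\left(7,7 \right)} = - 81 \frac{7}{16 + 7 \cdot 2} \left(-6 + 7\right) = - 81 \frac{7}{16 + 14} \cdot 1 = - 81 \cdot \frac{7}{30} \cdot 1 = - 81 \cdot 7 \cdot \frac{1}{30} \cdot 1 = \left(-81\right) \frac{7}{30} \cdot 1 = \left(- \frac{189}{10}\right) 1 = - \frac{189}{10}$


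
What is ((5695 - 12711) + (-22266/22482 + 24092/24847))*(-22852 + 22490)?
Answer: 78819891996998/31033903 ≈ 2.5398e+6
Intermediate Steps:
((5695 - 12711) + (-22266/22482 + 24092/24847))*(-22852 + 22490) = (-7016 + (-22266*1/22482 + 24092*(1/24847)))*(-362) = (-7016 + (-1237/1249 + 24092/24847))*(-362) = (-7016 - 644831/31033903)*(-362) = -217734508279/31033903*(-362) = 78819891996998/31033903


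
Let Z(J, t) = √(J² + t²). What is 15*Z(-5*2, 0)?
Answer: 150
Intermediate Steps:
15*Z(-5*2, 0) = 15*√((-5*2)² + 0²) = 15*√((-10)² + 0) = 15*√(100 + 0) = 15*√100 = 15*10 = 150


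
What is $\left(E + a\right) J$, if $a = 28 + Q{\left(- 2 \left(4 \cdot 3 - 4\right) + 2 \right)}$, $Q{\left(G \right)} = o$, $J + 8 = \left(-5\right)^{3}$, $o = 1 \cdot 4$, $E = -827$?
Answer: $105735$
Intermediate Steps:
$o = 4$
$J = -133$ ($J = -8 + \left(-5\right)^{3} = -8 - 125 = -133$)
$Q{\left(G \right)} = 4$
$a = 32$ ($a = 28 + 4 = 32$)
$\left(E + a\right) J = \left(-827 + 32\right) \left(-133\right) = \left(-795\right) \left(-133\right) = 105735$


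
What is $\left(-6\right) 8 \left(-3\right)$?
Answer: $144$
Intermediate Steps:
$\left(-6\right) 8 \left(-3\right) = \left(-48\right) \left(-3\right) = 144$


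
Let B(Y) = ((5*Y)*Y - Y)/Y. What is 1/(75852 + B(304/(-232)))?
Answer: 29/2199489 ≈ 1.3185e-5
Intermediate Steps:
B(Y) = (-Y + 5*Y²)/Y (B(Y) = (5*Y² - Y)/Y = (-Y + 5*Y²)/Y)
1/(75852 + B(304/(-232))) = 1/(75852 + (-1 + 5*(304/(-232)))) = 1/(75852 + (-1 + 5*(304*(-1/232)))) = 1/(75852 + (-1 + 5*(-38/29))) = 1/(75852 + (-1 - 190/29)) = 1/(75852 - 219/29) = 1/(2199489/29) = 29/2199489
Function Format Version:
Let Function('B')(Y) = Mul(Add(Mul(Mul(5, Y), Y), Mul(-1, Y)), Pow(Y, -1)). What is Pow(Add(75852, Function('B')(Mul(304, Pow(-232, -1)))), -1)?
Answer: Rational(29, 2199489) ≈ 1.3185e-5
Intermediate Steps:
Function('B')(Y) = Mul(Pow(Y, -1), Add(Mul(-1, Y), Mul(5, Pow(Y, 2)))) (Function('B')(Y) = Mul(Add(Mul(5, Pow(Y, 2)), Mul(-1, Y)), Pow(Y, -1)) = Mul(Add(Mul(-1, Y), Mul(5, Pow(Y, 2))), Pow(Y, -1)) = Mul(Pow(Y, -1), Add(Mul(-1, Y), Mul(5, Pow(Y, 2)))))
Pow(Add(75852, Function('B')(Mul(304, Pow(-232, -1)))), -1) = Pow(Add(75852, Add(-1, Mul(5, Mul(304, Pow(-232, -1))))), -1) = Pow(Add(75852, Add(-1, Mul(5, Mul(304, Rational(-1, 232))))), -1) = Pow(Add(75852, Add(-1, Mul(5, Rational(-38, 29)))), -1) = Pow(Add(75852, Add(-1, Rational(-190, 29))), -1) = Pow(Add(75852, Rational(-219, 29)), -1) = Pow(Rational(2199489, 29), -1) = Rational(29, 2199489)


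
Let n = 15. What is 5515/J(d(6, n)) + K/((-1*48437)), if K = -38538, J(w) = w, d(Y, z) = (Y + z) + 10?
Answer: 268324733/1501547 ≈ 178.70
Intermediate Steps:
d(Y, z) = 10 + Y + z
5515/J(d(6, n)) + K/((-1*48437)) = 5515/(10 + 6 + 15) - 38538/((-1*48437)) = 5515/31 - 38538/(-48437) = 5515*(1/31) - 38538*(-1/48437) = 5515/31 + 38538/48437 = 268324733/1501547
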